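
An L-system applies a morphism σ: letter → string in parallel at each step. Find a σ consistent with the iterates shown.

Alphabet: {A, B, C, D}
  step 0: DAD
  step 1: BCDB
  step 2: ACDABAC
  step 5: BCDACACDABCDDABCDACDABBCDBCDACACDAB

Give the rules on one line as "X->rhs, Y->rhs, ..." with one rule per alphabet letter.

A->CD, B->AC, C->DA, D->B

  step 1 ⇒ step 2: BCDB ⇒ AC·DA·B·AC
    B ↦ AC
    C ↦ DA
    D ↦ B
  step 0 ⇒ step 1: DAD ⇒ B·CD·B
    A ↦ CD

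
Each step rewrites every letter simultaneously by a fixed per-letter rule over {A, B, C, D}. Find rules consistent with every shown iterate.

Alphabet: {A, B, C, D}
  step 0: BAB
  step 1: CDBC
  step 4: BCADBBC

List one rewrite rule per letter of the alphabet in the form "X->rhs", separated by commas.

A->DB, B->C, C->A, D->B

  step 0 ⇒ step 1: BAB ⇒ C·DB·C
    A ↦ DB
    B ↦ C
    C ↦ A  (constrained at step 1)
    D ↦ B  (constrained at step 1)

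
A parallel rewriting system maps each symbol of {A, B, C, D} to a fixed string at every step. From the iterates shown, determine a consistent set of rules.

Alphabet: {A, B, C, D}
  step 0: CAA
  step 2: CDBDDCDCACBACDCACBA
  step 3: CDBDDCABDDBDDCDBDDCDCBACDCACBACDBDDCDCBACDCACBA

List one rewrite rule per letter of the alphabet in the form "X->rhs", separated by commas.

A->CBA, B->CA, C->CD, D->BDD

  step 2 ⇒ step 3: CDBDDCDCACBACDCACBA ⇒ CD·BDD·CA·BDD·BDD·CD·BDD·CD·CBA·CD·CA·CBA·CD·BDD·CD·CBA·CD·CA·CBA
    A ↦ CBA
    B ↦ CA
    C ↦ CD
    D ↦ BDD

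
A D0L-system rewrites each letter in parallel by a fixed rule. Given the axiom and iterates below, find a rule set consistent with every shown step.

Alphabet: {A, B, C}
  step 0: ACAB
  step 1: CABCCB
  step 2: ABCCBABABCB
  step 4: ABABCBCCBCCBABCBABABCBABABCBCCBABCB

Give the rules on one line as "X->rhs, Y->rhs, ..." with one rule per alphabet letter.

  step 1 ⇒ step 2: CABCCB ⇒ AB·C·CB·AB·AB·CB
    A ↦ C
    B ↦ CB
    C ↦ AB

A->C, B->CB, C->AB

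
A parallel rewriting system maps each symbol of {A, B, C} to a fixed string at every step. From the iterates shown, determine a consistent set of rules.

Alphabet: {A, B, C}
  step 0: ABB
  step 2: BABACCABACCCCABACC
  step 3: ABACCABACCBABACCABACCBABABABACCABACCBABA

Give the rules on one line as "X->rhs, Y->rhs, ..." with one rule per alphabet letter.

A->CC, B->ABA, C->BA

  step 2 ⇒ step 3: BABACCABACCCCABACC ⇒ ABA·CC·ABA·CC·BA·BA·CC·ABA·CC·BA·BA·BA·BA·CC·ABA·CC·BA·BA
    A ↦ CC
    B ↦ ABA
    C ↦ BA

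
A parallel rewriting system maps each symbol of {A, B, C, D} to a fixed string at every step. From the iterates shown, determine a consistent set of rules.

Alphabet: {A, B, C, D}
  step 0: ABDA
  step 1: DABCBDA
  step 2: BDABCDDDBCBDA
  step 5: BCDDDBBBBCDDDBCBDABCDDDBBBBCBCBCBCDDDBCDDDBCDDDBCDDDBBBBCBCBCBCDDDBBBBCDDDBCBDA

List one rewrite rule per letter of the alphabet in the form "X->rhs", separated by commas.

A->DA, B->BC, C->DDD, D->B

  step 1 ⇒ step 2: DABCBDA ⇒ B·DA·BC·DDD·BC·B·DA
    A ↦ DA
    B ↦ BC
    C ↦ DDD
    D ↦ B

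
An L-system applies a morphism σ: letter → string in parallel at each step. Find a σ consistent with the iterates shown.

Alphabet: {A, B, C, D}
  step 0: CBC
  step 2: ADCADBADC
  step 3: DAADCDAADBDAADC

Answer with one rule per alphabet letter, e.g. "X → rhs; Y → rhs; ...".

  step 2 ⇒ step 3: ADCADBADC ⇒ DA·A·DC·DA·A·DB·DA·A·DC
    A ↦ DA
    B ↦ DB
    C ↦ DC
    D ↦ A

A->DA, B->DB, C->DC, D->A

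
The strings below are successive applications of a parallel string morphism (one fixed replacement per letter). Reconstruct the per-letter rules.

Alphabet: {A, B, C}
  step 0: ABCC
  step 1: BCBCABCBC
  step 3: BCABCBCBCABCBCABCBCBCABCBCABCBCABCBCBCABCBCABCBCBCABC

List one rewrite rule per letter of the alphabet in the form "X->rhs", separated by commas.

  step 0 ⇒ step 1: ABCC ⇒ BC·BCA·BC·BC
    A ↦ BC
    B ↦ BCA
    C ↦ BC

A->BC, B->BCA, C->BC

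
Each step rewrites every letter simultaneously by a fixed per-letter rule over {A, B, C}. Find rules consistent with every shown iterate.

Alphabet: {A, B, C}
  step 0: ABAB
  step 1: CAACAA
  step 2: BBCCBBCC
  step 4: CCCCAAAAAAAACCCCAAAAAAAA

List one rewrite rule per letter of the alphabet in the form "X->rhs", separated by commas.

A->C, B->AA, C->BB

  step 1 ⇒ step 2: CAACAA ⇒ BB·C·C·BB·C·C
    A ↦ C
    C ↦ BB
  step 0 ⇒ step 1: ABAB ⇒ C·AA·C·AA
    B ↦ AA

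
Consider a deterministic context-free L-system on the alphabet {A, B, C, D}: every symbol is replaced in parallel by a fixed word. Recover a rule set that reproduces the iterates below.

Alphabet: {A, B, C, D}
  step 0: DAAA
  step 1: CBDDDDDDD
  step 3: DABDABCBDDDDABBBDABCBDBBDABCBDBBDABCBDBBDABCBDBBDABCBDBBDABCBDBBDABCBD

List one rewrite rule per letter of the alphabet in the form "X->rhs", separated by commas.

  step 0 ⇒ step 1: DAAA ⇒ CBD·DD·DD·DD
    A ↦ DD
    D ↦ CBD
    B ↦ DAB  (constrained at step 1)
    C ↦ BB  (constrained at step 1)

A->DD, B->DAB, C->BB, D->CBD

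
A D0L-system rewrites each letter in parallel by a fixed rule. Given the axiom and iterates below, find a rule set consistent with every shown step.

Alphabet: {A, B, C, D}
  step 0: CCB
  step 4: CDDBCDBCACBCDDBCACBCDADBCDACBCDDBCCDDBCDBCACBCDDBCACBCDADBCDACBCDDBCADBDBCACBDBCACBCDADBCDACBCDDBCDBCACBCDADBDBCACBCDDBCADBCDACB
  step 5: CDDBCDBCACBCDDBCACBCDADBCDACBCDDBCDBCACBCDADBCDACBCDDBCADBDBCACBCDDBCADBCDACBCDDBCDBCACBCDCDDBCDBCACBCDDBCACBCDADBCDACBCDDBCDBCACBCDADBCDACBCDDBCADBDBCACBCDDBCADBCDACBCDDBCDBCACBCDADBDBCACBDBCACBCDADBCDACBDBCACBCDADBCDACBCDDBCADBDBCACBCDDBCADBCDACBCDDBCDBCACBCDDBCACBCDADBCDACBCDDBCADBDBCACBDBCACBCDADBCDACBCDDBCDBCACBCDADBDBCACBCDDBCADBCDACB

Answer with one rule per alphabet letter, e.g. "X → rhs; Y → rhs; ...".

  step 4 ⇒ step 5: CDDBCDBCACBCDDBCACBCDADBCDACBCDDBCCDDBCDBCACBCDDBCACBCDADBCDACBCDDBCADBDBCACBDBCACBCDADBCDACBCDDBCDBCACBCDADBDBCACBCDDBCADBCDACB ⇒ CD·DBC·DBC·ACB·CD·DBC·ACB·CD·ADB·CD·ACB·CD·DBC·DBC·ACB·CD·ADB·CD·ACB·CD·DBC·ADB·DBC·ACB·CD·DBC·ADB·CD·ACB·CD·DBC·DBC·ACB·CD·CD·DBC·DBC·ACB·CD·DBC·ACB·CD·ADB·CD·ACB·CD·DBC·DBC·ACB·CD·ADB·CD·ACB·CD·DBC·ADB·DBC·ACB·CD·DBC·ADB·CD·ACB·CD·DBC·DBC·ACB·CD·ADB·DBC·ACB·DBC·ACB·CD·ADB·CD·ACB·DBC·ACB·CD·ADB·CD·ACB·CD·DBC·ADB·DBC·ACB·CD·DBC·ADB·CD·ACB·CD·DBC·DBC·ACB·CD·DBC·ACB·CD·ADB·CD·ACB·CD·DBC·ADB·DBC·ACB·DBC·ACB·CD·ADB·CD·ACB·CD·DBC·DBC·ACB·CD·ADB·DBC·ACB·CD·DBC·ADB·CD·ACB
    A ↦ ADB
    B ↦ ACB
    C ↦ CD
    D ↦ DBC

A->ADB, B->ACB, C->CD, D->DBC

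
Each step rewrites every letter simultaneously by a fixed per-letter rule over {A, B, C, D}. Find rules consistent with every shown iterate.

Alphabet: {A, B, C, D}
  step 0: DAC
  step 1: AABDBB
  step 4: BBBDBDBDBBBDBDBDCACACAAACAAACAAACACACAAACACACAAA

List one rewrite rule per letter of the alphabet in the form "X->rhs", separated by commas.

  step 0 ⇒ step 1: DAC ⇒ AA·BD·BB
    A ↦ BD
    C ↦ BB
    D ↦ AA
    B ↦ CA  (constrained at step 1)

A->BD, B->CA, C->BB, D->AA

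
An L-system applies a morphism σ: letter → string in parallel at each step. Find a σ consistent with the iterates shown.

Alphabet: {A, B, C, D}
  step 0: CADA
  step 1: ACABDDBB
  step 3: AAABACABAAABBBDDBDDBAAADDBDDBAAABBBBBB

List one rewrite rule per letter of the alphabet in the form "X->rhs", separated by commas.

A->B, B->AAA, C->ACA, D->DDB

  step 0 ⇒ step 1: CADA ⇒ ACA·B·DDB·B
    A ↦ B
    C ↦ ACA
    D ↦ DDB
    B ↦ AAA  (constrained at step 1)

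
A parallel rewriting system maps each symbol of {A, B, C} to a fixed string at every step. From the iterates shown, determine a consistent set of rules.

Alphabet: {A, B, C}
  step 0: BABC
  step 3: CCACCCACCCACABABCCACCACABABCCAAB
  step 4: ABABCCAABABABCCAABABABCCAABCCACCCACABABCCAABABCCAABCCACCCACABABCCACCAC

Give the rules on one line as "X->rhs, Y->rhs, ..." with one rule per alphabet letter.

  step 3 ⇒ step 4: CCACCCACCCACABABCCACCACABABCCAAB ⇒ AB·AB·CCA·AB·AB·AB·CCA·AB·AB·AB·CCA·AB·CCA·C·CCA·C·AB·AB·CCA·AB·AB·CCA·AB·CCA·C·CCA·C·AB·AB·CCA·CCA·C
    A ↦ CCA
    B ↦ C
    C ↦ AB

A->CCA, B->C, C->AB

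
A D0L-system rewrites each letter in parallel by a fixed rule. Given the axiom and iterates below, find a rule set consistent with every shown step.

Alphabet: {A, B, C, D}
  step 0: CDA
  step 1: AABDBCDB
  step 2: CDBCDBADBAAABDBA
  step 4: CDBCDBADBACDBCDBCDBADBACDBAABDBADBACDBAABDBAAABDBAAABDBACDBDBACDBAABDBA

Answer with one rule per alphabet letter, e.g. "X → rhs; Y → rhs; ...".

  step 1 ⇒ step 2: AABDBCDB ⇒ CDB·CDB·A·DB·A·AAB·DB·A
    A ↦ CDB
    B ↦ A
    C ↦ AAB
    D ↦ DB

A->CDB, B->A, C->AAB, D->DB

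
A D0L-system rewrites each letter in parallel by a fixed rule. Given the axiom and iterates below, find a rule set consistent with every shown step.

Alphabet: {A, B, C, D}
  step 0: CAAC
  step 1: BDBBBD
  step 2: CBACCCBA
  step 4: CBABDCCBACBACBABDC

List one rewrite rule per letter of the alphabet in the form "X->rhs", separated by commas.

  step 1 ⇒ step 2: BDBBBD ⇒ C·BA·C·C·C·BA
    B ↦ C
    D ↦ BA
  step 0 ⇒ step 1: CAAC ⇒ BD·B·B·BD
    A ↦ B
  step 0 ⇒ step 1: CAAC ⇒ BD·B·B·BD
    C ↦ BD

A->B, B->C, C->BD, D->BA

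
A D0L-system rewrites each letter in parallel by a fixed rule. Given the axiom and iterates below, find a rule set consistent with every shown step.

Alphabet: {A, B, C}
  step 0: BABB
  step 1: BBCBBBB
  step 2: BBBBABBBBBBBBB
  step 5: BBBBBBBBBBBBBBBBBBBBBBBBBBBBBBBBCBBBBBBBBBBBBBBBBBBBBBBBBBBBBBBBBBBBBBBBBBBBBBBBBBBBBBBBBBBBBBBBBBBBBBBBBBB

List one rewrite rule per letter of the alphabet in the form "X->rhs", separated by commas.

A->C, B->BB, C->AB

  step 1 ⇒ step 2: BBCBBBB ⇒ BB·BB·AB·BB·BB·BB·BB
    B ↦ BB
    C ↦ AB
  step 0 ⇒ step 1: BABB ⇒ BB·C·BB·BB
    A ↦ C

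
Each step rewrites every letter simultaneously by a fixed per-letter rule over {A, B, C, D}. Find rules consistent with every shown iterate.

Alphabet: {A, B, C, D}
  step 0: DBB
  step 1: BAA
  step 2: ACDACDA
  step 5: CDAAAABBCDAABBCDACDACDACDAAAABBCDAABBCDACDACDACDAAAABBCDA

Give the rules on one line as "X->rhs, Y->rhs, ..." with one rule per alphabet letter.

A->CDA, B->A, C->AB, D->B

  step 1 ⇒ step 2: BAA ⇒ A·CDA·CDA
    A ↦ CDA
    B ↦ A
    C ↦ AB  (constrained at step 2)
  step 0 ⇒ step 1: DBB ⇒ B·A·A
    D ↦ B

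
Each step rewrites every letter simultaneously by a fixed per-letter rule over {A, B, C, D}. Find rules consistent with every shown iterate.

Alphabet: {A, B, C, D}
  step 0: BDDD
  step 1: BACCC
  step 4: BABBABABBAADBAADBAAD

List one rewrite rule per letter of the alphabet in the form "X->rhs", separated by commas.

A->B, B->BA, C->AD, D->C

  step 0 ⇒ step 1: BDDD ⇒ BA·C·C·C
    B ↦ BA
    D ↦ C
    A ↦ B  (constrained at step 1)
    C ↦ AD  (constrained at step 1)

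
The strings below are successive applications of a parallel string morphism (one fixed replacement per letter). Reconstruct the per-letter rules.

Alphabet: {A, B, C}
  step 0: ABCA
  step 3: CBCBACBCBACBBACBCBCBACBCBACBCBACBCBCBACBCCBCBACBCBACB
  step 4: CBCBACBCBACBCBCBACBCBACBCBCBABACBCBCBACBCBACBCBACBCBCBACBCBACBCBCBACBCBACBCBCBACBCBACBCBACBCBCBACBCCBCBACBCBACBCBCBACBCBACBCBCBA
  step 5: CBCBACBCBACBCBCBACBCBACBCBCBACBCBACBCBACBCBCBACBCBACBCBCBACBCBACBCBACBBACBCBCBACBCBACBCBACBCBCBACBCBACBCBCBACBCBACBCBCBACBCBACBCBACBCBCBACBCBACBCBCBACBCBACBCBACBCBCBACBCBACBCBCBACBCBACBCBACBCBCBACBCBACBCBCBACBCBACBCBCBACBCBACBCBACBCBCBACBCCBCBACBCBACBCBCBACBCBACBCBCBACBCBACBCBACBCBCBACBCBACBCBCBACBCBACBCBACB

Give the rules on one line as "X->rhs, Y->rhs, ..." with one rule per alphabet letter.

A->CB, B->BA, C->CBC

  step 4 ⇒ step 5: CBCBACBCBACBCBCBACBCBACBCBCBABACBCBCBACBCBACBCBACBCBCBACBCBACBCBCBACBCBACBCBCBACBCBACBCBACBCBCBACBCCBCBACBCBACBCBCBACBCBACBCBCBA ⇒ CBC·BA·CBC·BA·CB·CBC·BA·CBC·BA·CB·CBC·BA·CBC·BA·CBC·BA·CB·CBC·BA·CBC·BA·CB·CBC·BA·CBC·BA·CBC·BA·CB·BA·CB·CBC·BA·CBC·BA·CBC·BA·CB·CBC·BA·CBC·BA·CB·CBC·BA·CBC·BA·CB·CBC·BA·CBC·BA·CBC·BA·CB·CBC·BA·CBC·BA·CB·CBC·BA·CBC·BA·CBC·BA·CB·CBC·BA·CBC·BA·CB·CBC·BA·CBC·BA·CBC·BA·CB·CBC·BA·CBC·BA·CB·CBC·BA·CBC·BA·CB·CBC·BA·CBC·BA·CBC·BA·CB·CBC·BA·CBC·CBC·BA·CBC·BA·CB·CBC·BA·CBC·BA·CB·CBC·BA·CBC·BA·CBC·BA·CB·CBC·BA·CBC·BA·CB·CBC·BA·CBC·BA·CBC·BA·CB
    A ↦ CB
    B ↦ BA
    C ↦ CBC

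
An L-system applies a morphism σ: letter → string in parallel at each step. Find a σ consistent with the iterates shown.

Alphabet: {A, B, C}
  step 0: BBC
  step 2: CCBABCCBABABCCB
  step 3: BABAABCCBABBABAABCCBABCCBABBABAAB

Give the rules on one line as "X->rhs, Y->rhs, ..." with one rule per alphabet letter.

  step 2 ⇒ step 3: CCBABCCBABABCCB ⇒ BA·BA·AB·CCB·AB·BA·BA·AB·CCB·AB·CCB·AB·BA·BA·AB
    A ↦ CCB
    B ↦ AB
    C ↦ BA

A->CCB, B->AB, C->BA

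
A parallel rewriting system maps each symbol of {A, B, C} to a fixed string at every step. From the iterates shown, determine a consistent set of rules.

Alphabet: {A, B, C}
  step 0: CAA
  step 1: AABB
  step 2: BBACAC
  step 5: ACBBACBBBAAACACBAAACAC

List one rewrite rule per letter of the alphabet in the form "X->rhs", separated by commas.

A->B, B->AC, C->AA

  step 1 ⇒ step 2: AABB ⇒ B·B·AC·AC
    A ↦ B
    B ↦ AC
  step 0 ⇒ step 1: CAA ⇒ AA·B·B
    C ↦ AA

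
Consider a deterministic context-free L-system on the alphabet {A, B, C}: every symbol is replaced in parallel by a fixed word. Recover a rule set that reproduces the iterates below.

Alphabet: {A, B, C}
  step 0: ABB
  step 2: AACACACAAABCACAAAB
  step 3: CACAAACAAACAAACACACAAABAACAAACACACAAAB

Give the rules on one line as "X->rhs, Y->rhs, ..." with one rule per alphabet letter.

  step 2 ⇒ step 3: AACACACAAABCACAAAB ⇒ CA·CA·AA·CA·AA·CA·AA·CA·CA·CA·AAB·AA·CA·AA·CA·CA·CA·AAB
    A ↦ CA
    B ↦ AAB
    C ↦ AA

A->CA, B->AAB, C->AA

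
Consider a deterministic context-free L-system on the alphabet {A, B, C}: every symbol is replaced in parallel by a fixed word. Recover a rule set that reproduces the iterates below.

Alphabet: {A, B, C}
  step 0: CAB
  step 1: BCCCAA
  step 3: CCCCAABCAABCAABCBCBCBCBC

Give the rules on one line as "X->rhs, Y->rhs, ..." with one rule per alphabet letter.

A->CC, B->AA, C->BC

  step 0 ⇒ step 1: CAB ⇒ BC·CC·AA
    A ↦ CC
    B ↦ AA
    C ↦ BC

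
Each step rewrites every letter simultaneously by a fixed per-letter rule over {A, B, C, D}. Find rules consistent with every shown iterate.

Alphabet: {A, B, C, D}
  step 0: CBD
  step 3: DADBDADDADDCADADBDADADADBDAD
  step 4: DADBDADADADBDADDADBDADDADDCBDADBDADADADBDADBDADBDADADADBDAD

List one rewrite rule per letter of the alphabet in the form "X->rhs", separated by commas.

  step 3 ⇒ step 4: DADBDADDADDCADADBDADADADBDAD ⇒ DAD·B·DAD·A·DAD·B·DAD·DAD·B·DAD·DAD·DC·B·DAD·B·DAD·A·DAD·B·DAD·B·DAD·B·DAD·A·DAD·B·DAD
    A ↦ B
    B ↦ A
    C ↦ DC
    D ↦ DAD

A->B, B->A, C->DC, D->DAD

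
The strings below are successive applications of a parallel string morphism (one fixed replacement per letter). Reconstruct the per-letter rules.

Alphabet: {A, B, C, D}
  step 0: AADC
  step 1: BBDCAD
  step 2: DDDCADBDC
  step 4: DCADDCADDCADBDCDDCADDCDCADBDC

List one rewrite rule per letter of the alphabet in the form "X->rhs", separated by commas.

  step 1 ⇒ step 2: BBDCAD ⇒ D·D·DC·AD·B·DC
    A ↦ B
    B ↦ D
    C ↦ AD
    D ↦ DC

A->B, B->D, C->AD, D->DC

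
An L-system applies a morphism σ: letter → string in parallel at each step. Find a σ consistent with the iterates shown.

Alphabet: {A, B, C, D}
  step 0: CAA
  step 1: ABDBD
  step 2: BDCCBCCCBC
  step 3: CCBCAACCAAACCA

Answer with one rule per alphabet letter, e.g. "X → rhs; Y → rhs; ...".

A->BD, B->CC, C->A, D->BC

  step 2 ⇒ step 3: BDCCBCCCBC ⇒ CC·BC·A·A·CC·A·A·A·CC·A
    B ↦ CC
    C ↦ A
    D ↦ BC
  step 0 ⇒ step 1: CAA ⇒ A·BD·BD
    A ↦ BD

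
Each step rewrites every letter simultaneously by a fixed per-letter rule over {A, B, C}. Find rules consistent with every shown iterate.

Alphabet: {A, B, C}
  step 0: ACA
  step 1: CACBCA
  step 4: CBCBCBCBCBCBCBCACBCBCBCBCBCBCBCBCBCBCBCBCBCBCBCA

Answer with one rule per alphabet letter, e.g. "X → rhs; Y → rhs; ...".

  step 0 ⇒ step 1: ACA ⇒ CA·CB·CA
    A ↦ CA
    C ↦ CB
    B ↦ CB  (constrained at step 1)

A->CA, B->CB, C->CB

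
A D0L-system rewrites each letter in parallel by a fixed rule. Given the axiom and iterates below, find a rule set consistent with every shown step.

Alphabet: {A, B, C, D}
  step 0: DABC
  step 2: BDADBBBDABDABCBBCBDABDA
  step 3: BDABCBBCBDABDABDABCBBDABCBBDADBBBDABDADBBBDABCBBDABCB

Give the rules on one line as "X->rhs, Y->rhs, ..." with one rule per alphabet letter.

  step 2 ⇒ step 3: BDADBBBDABDABCBBCBDABDA ⇒ BDA·BC·B·BC·BDA·BDA·BDA·BC·B·BDA·BC·B·BDA·DBB·BDA·BDA·DBB·BDA·BC·B·BDA·BC·B
    A ↦ B
    B ↦ BDA
    C ↦ DBB
    D ↦ BC

A->B, B->BDA, C->DBB, D->BC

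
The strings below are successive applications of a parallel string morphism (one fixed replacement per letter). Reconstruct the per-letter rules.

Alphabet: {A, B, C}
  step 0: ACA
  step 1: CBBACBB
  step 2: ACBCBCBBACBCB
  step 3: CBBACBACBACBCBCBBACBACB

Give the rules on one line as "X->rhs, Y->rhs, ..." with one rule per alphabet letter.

  step 2 ⇒ step 3: ACBCBCBBACBCB ⇒ CBB·A·CB·A·CB·A·CB·CB·CBB·A·CB·A·CB
    A ↦ CBB
    B ↦ CB
    C ↦ A

A->CBB, B->CB, C->A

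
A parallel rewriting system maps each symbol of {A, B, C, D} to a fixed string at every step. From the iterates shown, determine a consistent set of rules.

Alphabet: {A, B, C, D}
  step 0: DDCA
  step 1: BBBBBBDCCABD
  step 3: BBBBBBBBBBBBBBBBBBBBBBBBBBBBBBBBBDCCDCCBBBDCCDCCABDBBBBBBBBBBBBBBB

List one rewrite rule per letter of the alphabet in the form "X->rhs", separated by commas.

A->ABD, B->BB, C->DCC, D->BBB

  step 0 ⇒ step 1: DDCA ⇒ BBB·BBB·DCC·ABD
    A ↦ ABD
    C ↦ DCC
    D ↦ BBB
    B ↦ BB  (constrained at step 1)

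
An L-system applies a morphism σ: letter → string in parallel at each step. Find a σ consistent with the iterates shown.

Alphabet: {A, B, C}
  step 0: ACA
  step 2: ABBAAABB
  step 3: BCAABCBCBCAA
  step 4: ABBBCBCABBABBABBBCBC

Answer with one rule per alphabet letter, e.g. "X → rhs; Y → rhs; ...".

  step 3 ⇒ step 4: BCAABCBCBCAA ⇒ A·BB·BC·BC·A·BB·A·BB·A·BB·BC·BC
    A ↦ BC
    B ↦ A
    C ↦ BB

A->BC, B->A, C->BB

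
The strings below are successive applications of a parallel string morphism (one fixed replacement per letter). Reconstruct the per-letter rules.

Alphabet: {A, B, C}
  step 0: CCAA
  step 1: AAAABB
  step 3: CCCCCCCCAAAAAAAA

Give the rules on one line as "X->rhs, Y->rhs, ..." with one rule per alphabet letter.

  step 0 ⇒ step 1: CCAA ⇒ AA·AA·B·B
    A ↦ B
    C ↦ AA
    B ↦ CC  (constrained at step 1)

A->B, B->CC, C->AA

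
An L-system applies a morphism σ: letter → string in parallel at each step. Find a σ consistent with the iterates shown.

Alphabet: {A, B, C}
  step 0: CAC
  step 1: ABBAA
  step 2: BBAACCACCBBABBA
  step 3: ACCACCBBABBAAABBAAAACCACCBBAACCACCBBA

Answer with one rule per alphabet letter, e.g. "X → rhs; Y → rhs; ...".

A->BBA, B->ACC, C->A

  step 2 ⇒ step 3: BBAACCACCBBABBA ⇒ ACC·ACC·BBA·BBA·A·A·BBA·A·A·ACC·ACC·BBA·ACC·ACC·BBA
    A ↦ BBA
    B ↦ ACC
    C ↦ A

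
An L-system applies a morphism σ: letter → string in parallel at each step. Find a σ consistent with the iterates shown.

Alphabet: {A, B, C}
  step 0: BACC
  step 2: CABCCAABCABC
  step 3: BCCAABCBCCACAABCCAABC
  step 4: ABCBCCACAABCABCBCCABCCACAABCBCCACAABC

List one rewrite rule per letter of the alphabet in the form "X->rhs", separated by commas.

  step 3 ⇒ step 4: BCCAABCBCCACAABCCAABC ⇒ A·BC·BC·CA·CA·A·BC·A·BC·BC·CA·BC·CA·CA·A·BC·BC·CA·CA·A·BC
    A ↦ CA
    B ↦ A
    C ↦ BC

A->CA, B->A, C->BC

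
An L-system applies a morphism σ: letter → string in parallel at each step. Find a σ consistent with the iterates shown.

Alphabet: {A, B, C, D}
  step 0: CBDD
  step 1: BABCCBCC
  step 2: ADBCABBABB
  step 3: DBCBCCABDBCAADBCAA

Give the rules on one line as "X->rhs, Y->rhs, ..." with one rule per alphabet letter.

A->DBC, B->A, C->B, D->BCC

  step 2 ⇒ step 3: ADBCABBABB ⇒ DBC·BCC·A·B·DBC·A·A·DBC·A·A
    A ↦ DBC
    B ↦ A
    C ↦ B
    D ↦ BCC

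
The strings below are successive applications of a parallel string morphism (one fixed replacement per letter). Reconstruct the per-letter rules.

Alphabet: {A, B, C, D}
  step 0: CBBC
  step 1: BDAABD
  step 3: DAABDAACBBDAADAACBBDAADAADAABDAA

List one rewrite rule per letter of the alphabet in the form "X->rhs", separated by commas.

  step 0 ⇒ step 1: CBBC ⇒ BD·A·A·BD
    B ↦ A
    C ↦ BD
    A ↦ DAA  (constrained at step 1)
    D ↦ CBB  (constrained at step 1)

A->DAA, B->A, C->BD, D->CBB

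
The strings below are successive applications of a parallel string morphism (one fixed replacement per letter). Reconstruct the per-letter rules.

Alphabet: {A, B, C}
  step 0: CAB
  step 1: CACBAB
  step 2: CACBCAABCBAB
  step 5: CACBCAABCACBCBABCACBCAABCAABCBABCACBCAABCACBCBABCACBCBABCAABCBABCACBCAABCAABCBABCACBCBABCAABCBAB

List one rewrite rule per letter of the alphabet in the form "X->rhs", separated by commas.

A->CB, B->AB, C->CA

  step 1 ⇒ step 2: CACBAB ⇒ CA·CB·CA·AB·CB·AB
    A ↦ CB
    B ↦ AB
    C ↦ CA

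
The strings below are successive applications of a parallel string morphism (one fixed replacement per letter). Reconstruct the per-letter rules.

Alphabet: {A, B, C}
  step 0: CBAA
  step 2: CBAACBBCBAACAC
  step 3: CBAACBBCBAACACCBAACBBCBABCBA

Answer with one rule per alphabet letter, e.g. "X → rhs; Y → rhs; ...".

  step 2 ⇒ step 3: CBAACBBCBAACAC ⇒ CBA·AC·B·B·CBA·AC·AC·CBA·AC·B·B·CBA·B·CBA
    A ↦ B
    B ↦ AC
    C ↦ CBA

A->B, B->AC, C->CBA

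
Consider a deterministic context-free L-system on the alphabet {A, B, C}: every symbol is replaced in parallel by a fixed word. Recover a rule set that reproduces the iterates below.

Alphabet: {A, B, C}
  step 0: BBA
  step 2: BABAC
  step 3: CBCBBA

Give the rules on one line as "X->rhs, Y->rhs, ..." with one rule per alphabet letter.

  step 2 ⇒ step 3: BABAC ⇒ C·B·C·B·BA
    A ↦ B
    B ↦ C
    C ↦ BA

A->B, B->C, C->BA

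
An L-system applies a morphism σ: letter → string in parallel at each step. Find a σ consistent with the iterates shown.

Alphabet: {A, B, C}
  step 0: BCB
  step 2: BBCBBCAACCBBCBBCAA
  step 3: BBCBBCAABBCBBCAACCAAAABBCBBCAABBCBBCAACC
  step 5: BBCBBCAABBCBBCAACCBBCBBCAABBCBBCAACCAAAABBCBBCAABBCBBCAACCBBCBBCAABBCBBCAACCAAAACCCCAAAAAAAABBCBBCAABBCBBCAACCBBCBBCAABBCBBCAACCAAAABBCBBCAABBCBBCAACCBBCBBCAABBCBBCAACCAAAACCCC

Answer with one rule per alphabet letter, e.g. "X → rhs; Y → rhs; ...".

  step 2 ⇒ step 3: BBCBBCAACCBBCBBCAA ⇒ BBC·BBC·AA·BBC·BBC·AA·C·C·AA·AA·BBC·BBC·AA·BBC·BBC·AA·C·C
    A ↦ C
    B ↦ BBC
    C ↦ AA

A->C, B->BBC, C->AA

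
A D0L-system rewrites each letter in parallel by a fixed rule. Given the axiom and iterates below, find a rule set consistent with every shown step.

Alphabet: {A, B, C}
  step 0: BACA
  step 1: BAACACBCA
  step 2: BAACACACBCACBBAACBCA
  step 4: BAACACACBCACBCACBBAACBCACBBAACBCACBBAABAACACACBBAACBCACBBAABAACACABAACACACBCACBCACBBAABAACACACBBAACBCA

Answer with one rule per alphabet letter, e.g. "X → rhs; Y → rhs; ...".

  step 1 ⇒ step 2: BAACACBCA ⇒ BAA·CA·CA·CB·CA·CB·BAA·CB·CA
    A ↦ CA
    B ↦ BAA
    C ↦ CB

A->CA, B->BAA, C->CB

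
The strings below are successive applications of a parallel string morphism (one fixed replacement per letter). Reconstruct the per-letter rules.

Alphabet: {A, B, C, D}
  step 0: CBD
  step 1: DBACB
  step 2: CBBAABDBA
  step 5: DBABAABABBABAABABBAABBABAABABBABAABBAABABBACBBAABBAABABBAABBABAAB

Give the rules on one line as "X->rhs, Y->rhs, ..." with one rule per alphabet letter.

A->AB, B->BA, C->D, D->CB

  step 1 ⇒ step 2: DBACB ⇒ CB·BA·AB·D·BA
    A ↦ AB
    B ↦ BA
    C ↦ D
    D ↦ CB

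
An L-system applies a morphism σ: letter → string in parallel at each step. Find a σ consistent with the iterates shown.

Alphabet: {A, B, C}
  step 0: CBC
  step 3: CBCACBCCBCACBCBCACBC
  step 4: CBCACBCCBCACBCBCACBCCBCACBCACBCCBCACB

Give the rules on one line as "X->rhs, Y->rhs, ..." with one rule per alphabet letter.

A->C, B->CA, C->CB

  step 3 ⇒ step 4: CBCACBCCBCACBCBCACBC ⇒ CB·CA·CB·C·CB·CA·CB·CB·CA·CB·C·CB·CA·CB·CA·CB·C·CB·CA·CB
    A ↦ C
    B ↦ CA
    C ↦ CB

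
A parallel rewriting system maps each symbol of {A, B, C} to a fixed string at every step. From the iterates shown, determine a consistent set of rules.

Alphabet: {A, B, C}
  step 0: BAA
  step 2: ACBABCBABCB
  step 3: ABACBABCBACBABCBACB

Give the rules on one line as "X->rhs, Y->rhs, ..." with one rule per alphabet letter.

A->AB, B->CB, C->A

  step 2 ⇒ step 3: ACBABCBABCB ⇒ AB·A·CB·AB·CB·A·CB·AB·CB·A·CB
    A ↦ AB
    B ↦ CB
    C ↦ A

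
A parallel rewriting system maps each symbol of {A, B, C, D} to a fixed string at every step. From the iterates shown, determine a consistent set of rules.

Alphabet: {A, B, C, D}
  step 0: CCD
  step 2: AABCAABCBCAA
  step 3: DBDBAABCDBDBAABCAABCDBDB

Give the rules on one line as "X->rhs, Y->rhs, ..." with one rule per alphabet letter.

  step 2 ⇒ step 3: AABCAABCBCAA ⇒ DB·DB·AA·BC·DB·DB·AA·BC·AA·BC·DB·DB
    A ↦ DB
    B ↦ AA
    C ↦ BC
    D ↦ CB  (constrained at step 0)

A->DB, B->AA, C->BC, D->CB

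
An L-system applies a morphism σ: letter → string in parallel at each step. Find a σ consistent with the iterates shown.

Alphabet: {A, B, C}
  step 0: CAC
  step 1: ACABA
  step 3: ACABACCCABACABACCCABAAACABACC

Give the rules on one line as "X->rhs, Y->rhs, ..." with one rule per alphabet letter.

  step 0 ⇒ step 1: CAC ⇒ A·CAB·A
    A ↦ CAB
    C ↦ A
    B ↦ ACC  (constrained at step 1)

A->CAB, B->ACC, C->A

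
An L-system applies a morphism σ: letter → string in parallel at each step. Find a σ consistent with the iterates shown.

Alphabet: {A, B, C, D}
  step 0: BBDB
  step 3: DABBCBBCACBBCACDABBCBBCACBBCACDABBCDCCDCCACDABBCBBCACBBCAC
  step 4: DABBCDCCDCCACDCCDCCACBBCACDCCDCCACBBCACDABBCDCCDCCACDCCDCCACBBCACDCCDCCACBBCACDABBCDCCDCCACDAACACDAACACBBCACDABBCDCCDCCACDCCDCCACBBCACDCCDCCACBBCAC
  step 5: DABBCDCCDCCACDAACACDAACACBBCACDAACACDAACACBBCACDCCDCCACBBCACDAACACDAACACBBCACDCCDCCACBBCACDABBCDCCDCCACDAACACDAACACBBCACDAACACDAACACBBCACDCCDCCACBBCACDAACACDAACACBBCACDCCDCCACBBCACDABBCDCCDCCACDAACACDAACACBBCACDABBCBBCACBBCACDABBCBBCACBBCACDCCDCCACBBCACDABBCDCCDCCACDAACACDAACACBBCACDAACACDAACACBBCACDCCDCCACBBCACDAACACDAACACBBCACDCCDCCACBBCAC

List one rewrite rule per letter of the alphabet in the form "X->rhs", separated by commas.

A->BBC, B->DCC, C->AC, D->DA

  step 4 ⇒ step 5: DABBCDCCDCCACDCCDCCACBBCACDCCDCCACBBCACDABBCDCCDCCACDCCDCCACBBCACDCCDCCACBBCACDABBCDCCDCCACDAACACDAACACBBCACDABBCDCCDCCACDCCDCCACBBCACDCCDCCACBBCAC ⇒ DA·BBC·DCC·DCC·AC·DA·AC·AC·DA·AC·AC·BBC·AC·DA·AC·AC·DA·AC·AC·BBC·AC·DCC·DCC·AC·BBC·AC·DA·AC·AC·DA·AC·AC·BBC·AC·DCC·DCC·AC·BBC·AC·DA·BBC·DCC·DCC·AC·DA·AC·AC·DA·AC·AC·BBC·AC·DA·AC·AC·DA·AC·AC·BBC·AC·DCC·DCC·AC·BBC·AC·DA·AC·AC·DA·AC·AC·BBC·AC·DCC·DCC·AC·BBC·AC·DA·BBC·DCC·DCC·AC·DA·AC·AC·DA·AC·AC·BBC·AC·DA·BBC·BBC·AC·BBC·AC·DA·BBC·BBC·AC·BBC·AC·DCC·DCC·AC·BBC·AC·DA·BBC·DCC·DCC·AC·DA·AC·AC·DA·AC·AC·BBC·AC·DA·AC·AC·DA·AC·AC·BBC·AC·DCC·DCC·AC·BBC·AC·DA·AC·AC·DA·AC·AC·BBC·AC·DCC·DCC·AC·BBC·AC
    A ↦ BBC
    B ↦ DCC
    C ↦ AC
    D ↦ DA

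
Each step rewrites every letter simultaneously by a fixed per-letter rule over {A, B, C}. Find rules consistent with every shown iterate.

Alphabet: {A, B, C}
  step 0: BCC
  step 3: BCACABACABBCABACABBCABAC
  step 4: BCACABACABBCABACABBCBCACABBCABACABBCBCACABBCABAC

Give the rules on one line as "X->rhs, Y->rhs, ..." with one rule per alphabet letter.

  step 3 ⇒ step 4: BCACABACABBCABACABBCABAC ⇒ BC·AC·AB·AC·AB·BC·AB·AC·AB·BC·BC·AC·AB·BC·AB·AC·AB·BC·BC·AC·AB·BC·AB·AC
    A ↦ AB
    B ↦ BC
    C ↦ AC

A->AB, B->BC, C->AC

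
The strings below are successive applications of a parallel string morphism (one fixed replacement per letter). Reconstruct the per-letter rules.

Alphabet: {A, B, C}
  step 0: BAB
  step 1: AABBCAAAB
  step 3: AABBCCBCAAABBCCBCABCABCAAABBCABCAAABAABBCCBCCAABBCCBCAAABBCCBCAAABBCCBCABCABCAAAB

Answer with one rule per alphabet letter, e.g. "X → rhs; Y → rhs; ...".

  step 0 ⇒ step 1: BAB ⇒ AAB·BCA·AAB
    A ↦ BCA
    B ↦ AAB
    C ↦ BCC  (constrained at step 1)

A->BCA, B->AAB, C->BCC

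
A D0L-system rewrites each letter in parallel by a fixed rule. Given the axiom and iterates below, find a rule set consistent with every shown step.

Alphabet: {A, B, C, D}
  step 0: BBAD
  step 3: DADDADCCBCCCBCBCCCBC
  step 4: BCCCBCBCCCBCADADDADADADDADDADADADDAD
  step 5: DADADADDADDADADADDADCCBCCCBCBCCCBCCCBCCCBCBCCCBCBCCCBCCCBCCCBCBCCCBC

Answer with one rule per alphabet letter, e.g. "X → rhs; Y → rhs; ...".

  step 4 ⇒ step 5: BCCCBCBCCCBCADADDADADADDADDADADADDAD ⇒ D·AD·AD·AD·D·AD·D·AD·AD·AD·D·AD·CC·BC·CC·BC·BC·CC·BC·CC·BC·CC·BC·BC·CC·BC·BC·CC·BC·CC·BC·CC·BC·BC·CC·BC
    A ↦ CC
    B ↦ D
    C ↦ AD
    D ↦ BC

A->CC, B->D, C->AD, D->BC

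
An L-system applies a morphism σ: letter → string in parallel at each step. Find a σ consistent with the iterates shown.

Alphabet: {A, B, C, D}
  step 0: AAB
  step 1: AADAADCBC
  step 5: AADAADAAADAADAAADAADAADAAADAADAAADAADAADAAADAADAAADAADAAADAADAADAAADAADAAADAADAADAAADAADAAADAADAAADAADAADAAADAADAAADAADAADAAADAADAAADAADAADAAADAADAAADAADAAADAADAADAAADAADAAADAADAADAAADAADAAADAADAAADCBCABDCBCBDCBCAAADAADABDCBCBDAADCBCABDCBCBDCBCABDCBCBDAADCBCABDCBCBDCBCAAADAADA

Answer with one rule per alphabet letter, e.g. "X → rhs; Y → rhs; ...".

A->AAD, B->CBC, C->BD, D->A

  step 0 ⇒ step 1: AAB ⇒ AAD·AAD·CBC
    A ↦ AAD
    B ↦ CBC
    C ↦ BD  (constrained at step 1)
    D ↦ A  (constrained at step 1)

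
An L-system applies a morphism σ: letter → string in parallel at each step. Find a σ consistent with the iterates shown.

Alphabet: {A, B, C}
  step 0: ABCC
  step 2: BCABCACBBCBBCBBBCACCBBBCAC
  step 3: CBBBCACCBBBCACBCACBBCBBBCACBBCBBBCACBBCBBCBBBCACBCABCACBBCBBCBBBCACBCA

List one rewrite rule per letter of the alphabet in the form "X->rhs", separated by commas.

  step 2 ⇒ step 3: BCABCACBBCBBCBBBCACCBBBCAC ⇒ CBB·BCA·C·CBB·BCA·C·BCA·CBB·CBB·BCA·CBB·CBB·BCA·CBB·CBB·CBB·BCA·C·BCA·BCA·CBB·CBB·CBB·BCA·C·BCA
    A ↦ C
    B ↦ CBB
    C ↦ BCA

A->C, B->CBB, C->BCA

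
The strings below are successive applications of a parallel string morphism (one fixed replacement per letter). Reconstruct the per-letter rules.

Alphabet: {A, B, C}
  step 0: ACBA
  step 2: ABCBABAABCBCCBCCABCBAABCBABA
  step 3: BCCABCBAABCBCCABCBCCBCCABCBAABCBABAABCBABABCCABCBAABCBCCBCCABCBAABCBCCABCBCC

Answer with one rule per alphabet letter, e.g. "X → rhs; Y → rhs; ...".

  step 2 ⇒ step 3: ABCBABAABCBCCBCCABCBAABCBABA ⇒ BCC·ABC·BA·ABC·BCC·ABC·BCC·BCC·ABC·BA·ABC·BA·BA·ABC·BA·BA·BCC·ABC·BA·ABC·BCC·BCC·ABC·BA·ABC·BCC·ABC·BCC
    A ↦ BCC
    B ↦ ABC
    C ↦ BA

A->BCC, B->ABC, C->BA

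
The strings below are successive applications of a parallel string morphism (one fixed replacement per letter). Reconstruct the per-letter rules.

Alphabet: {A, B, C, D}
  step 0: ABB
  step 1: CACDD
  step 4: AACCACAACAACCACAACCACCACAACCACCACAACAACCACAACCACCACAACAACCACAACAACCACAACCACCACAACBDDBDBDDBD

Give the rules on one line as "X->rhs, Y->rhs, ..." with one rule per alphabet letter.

A->CAC, B->D, C->AAC, D->BD

  step 0 ⇒ step 1: ABB ⇒ CAC·D·D
    A ↦ CAC
    B ↦ D
    C ↦ AAC  (constrained at step 1)
    D ↦ BD  (constrained at step 1)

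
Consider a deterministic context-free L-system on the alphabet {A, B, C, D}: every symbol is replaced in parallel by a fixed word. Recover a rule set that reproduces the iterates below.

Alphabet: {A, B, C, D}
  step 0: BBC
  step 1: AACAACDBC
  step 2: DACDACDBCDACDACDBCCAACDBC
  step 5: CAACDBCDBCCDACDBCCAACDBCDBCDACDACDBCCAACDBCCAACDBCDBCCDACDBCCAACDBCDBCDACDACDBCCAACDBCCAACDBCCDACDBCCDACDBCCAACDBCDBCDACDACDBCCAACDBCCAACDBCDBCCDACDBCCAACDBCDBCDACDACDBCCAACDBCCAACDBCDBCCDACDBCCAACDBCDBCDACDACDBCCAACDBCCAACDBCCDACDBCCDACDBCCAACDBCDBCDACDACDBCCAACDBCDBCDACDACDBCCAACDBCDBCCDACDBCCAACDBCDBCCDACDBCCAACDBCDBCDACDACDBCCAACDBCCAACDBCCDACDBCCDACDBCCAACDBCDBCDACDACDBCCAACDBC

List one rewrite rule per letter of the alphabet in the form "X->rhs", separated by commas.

  step 1 ⇒ step 2: AACAACDBC ⇒ DAC·DAC·DBC·DAC·DAC·DBC·C·AAC·DBC
    A ↦ DAC
    B ↦ AAC
    C ↦ DBC
    D ↦ C

A->DAC, B->AAC, C->DBC, D->C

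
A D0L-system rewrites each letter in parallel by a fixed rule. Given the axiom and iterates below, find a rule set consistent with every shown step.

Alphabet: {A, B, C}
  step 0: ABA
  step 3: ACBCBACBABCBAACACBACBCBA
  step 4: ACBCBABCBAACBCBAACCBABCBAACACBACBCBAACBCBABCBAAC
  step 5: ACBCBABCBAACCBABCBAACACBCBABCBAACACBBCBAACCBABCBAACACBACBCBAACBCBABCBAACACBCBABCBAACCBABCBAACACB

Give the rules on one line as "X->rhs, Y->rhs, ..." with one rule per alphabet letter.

  step 4 ⇒ step 5: ACBCBABCBAACBCBAACCBABCBAACACBACBCBAACBCBABCBAAC ⇒ AC·B·CBA·B·CBA·AC·CBA·B·CBA·AC·AC·B·CBA·B·CBA·AC·AC·B·B·CBA·AC·CBA·B·CBA·AC·AC·B·AC·B·CBA·AC·B·CBA·B·CBA·AC·AC·B·CBA·B·CBA·AC·CBA·B·CBA·AC·AC·B
    A ↦ AC
    B ↦ CBA
    C ↦ B

A->AC, B->CBA, C->B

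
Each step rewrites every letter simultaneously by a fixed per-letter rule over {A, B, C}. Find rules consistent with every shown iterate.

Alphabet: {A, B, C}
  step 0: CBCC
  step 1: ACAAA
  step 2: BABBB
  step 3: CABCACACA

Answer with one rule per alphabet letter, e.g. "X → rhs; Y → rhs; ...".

A->B, B->CA, C->A

  step 2 ⇒ step 3: BABBB ⇒ CA·B·CA·CA·CA
    A ↦ B
    B ↦ CA
  step 0 ⇒ step 1: CBCC ⇒ A·CA·A·A
    C ↦ A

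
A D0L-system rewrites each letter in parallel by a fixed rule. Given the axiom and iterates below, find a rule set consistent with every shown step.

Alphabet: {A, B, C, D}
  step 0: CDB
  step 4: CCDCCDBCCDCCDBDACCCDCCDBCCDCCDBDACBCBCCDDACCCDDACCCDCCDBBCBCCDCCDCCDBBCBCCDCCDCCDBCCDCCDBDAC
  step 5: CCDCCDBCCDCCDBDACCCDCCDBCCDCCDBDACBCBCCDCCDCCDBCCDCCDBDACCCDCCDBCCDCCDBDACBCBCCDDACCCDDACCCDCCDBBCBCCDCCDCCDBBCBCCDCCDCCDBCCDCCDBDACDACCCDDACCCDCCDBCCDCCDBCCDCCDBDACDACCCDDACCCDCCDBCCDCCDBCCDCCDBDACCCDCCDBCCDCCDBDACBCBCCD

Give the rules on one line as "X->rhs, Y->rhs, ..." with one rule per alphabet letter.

  step 4 ⇒ step 5: CCDCCDBCCDCCDBDACCCDCCDBCCDCCDBDACBCBCCDDACCCDDACCCDCCDBBCBCCDCCDCCDBBCBCCDCCDCCDBCCDCCDBDAC ⇒ CCD·CCD·B·CCD·CCD·B·DAC·CCD·CCD·B·CCD·CCD·B·DAC·B·CB·CCD·CCD·CCD·B·CCD·CCD·B·DAC·CCD·CCD·B·CCD·CCD·B·DAC·B·CB·CCD·DAC·CCD·DAC·CCD·CCD·B·B·CB·CCD·CCD·CCD·B·B·CB·CCD·CCD·CCD·B·CCD·CCD·B·DAC·DAC·CCD·DAC·CCD·CCD·B·CCD·CCD·B·CCD·CCD·B·DAC·DAC·CCD·DAC·CCD·CCD·B·CCD·CCD·B·CCD·CCD·B·DAC·CCD·CCD·B·CCD·CCD·B·DAC·B·CB·CCD
    A ↦ CB
    B ↦ DAC
    C ↦ CCD
    D ↦ B

A->CB, B->DAC, C->CCD, D->B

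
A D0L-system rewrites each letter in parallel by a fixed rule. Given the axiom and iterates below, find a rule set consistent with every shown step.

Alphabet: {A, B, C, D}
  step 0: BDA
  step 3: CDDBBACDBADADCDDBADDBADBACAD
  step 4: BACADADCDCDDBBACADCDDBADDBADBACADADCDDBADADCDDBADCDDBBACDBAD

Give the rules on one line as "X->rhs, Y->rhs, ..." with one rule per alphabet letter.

A->DB, B->CD, C->BAC, D->AD

  step 3 ⇒ step 4: CDDBBACDBADADCDDBADDBADBACAD ⇒ BAC·AD·AD·CD·CD·DB·BAC·AD·CD·DB·AD·DB·AD·BAC·AD·AD·CD·DB·AD·AD·CD·DB·AD·CD·DB·BAC·DB·AD
    A ↦ DB
    B ↦ CD
    C ↦ BAC
    D ↦ AD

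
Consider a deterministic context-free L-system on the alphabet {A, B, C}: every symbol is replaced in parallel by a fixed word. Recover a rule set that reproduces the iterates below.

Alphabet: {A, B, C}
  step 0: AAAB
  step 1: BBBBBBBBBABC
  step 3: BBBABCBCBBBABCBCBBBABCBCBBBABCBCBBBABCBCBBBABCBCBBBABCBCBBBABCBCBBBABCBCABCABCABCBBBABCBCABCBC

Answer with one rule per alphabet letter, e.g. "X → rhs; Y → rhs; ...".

A->BBB, B->ABC, C->BC

  step 0 ⇒ step 1: AAAB ⇒ BBB·BBB·BBB·ABC
    A ↦ BBB
    B ↦ ABC
    C ↦ BC  (constrained at step 1)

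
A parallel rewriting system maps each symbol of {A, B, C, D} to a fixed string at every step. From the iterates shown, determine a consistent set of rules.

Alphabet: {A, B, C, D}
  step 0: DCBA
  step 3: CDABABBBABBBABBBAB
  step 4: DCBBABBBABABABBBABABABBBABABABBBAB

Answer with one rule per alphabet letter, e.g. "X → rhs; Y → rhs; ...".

  step 3 ⇒ step 4: CDABABBBABBBABBBAB ⇒ D·C·BB·AB·BB·AB·AB·AB·BB·AB·AB·AB·BB·AB·AB·AB·BB·AB
    A ↦ BB
    B ↦ AB
    C ↦ D
    D ↦ C

A->BB, B->AB, C->D, D->C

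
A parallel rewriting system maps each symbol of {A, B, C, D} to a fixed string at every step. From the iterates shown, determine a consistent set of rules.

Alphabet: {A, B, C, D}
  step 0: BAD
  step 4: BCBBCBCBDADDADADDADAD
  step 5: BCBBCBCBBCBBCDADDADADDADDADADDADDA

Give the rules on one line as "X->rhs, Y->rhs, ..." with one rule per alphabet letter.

A->D, B->BC, C->B, D->DA

  step 4 ⇒ step 5: BCBBCBCBDADDADADDADAD ⇒ BC·B·BC·BC·B·BC·B·BC·DA·D·DA·DA·D·DA·D·DA·DA·D·DA·D·DA
    A ↦ D
    B ↦ BC
    C ↦ B
    D ↦ DA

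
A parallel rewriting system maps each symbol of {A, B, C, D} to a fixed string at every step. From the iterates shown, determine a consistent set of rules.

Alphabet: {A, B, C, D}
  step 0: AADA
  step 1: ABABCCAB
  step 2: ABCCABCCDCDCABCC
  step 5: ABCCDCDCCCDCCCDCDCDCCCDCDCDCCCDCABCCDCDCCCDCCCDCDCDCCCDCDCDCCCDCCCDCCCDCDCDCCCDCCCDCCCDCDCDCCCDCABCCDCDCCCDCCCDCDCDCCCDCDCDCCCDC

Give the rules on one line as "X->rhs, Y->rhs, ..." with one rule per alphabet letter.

A->AB, B->CC, C->DC, D->CC

  step 1 ⇒ step 2: ABABCCAB ⇒ AB·CC·AB·CC·DC·DC·AB·CC
    A ↦ AB
    B ↦ CC
    C ↦ DC
  step 0 ⇒ step 1: AADA ⇒ AB·AB·CC·AB
    D ↦ CC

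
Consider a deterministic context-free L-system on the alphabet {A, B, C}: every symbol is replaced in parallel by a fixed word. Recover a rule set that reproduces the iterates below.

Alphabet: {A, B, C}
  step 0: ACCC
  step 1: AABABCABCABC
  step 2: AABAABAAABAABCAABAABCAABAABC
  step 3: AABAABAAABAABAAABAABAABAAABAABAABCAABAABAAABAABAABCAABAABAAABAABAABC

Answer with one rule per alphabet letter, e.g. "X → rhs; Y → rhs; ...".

  step 2 ⇒ step 3: AABAABAAABAABCAABAABCAABAABC ⇒ AAB·AAB·A·AAB·AAB·A·AAB·AAB·AAB·A·AAB·AAB·A·ABC·AAB·AAB·A·AAB·AAB·A·ABC·AAB·AAB·A·AAB·AAB·A·ABC
    A ↦ AAB
    B ↦ A
    C ↦ ABC

A->AAB, B->A, C->ABC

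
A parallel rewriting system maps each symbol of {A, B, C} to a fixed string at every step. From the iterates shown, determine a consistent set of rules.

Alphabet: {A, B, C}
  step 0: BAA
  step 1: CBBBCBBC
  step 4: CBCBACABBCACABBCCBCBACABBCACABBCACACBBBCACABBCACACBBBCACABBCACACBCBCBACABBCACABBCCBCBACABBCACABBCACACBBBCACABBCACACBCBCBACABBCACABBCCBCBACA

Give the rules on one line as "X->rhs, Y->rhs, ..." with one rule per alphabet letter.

  step 0 ⇒ step 1: BAA ⇒ CB·BBC·BBC
    A ↦ BBC
    B ↦ CB
    C ↦ ACA  (constrained at step 1)

A->BBC, B->CB, C->ACA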